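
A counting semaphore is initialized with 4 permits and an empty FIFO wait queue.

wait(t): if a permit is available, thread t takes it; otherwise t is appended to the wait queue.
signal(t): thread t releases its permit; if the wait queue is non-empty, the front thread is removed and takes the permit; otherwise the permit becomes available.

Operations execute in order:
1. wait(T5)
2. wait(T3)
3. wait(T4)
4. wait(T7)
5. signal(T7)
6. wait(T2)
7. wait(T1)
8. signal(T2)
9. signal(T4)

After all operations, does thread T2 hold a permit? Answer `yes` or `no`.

Answer: no

Derivation:
Step 1: wait(T5) -> count=3 queue=[] holders={T5}
Step 2: wait(T3) -> count=2 queue=[] holders={T3,T5}
Step 3: wait(T4) -> count=1 queue=[] holders={T3,T4,T5}
Step 4: wait(T7) -> count=0 queue=[] holders={T3,T4,T5,T7}
Step 5: signal(T7) -> count=1 queue=[] holders={T3,T4,T5}
Step 6: wait(T2) -> count=0 queue=[] holders={T2,T3,T4,T5}
Step 7: wait(T1) -> count=0 queue=[T1] holders={T2,T3,T4,T5}
Step 8: signal(T2) -> count=0 queue=[] holders={T1,T3,T4,T5}
Step 9: signal(T4) -> count=1 queue=[] holders={T1,T3,T5}
Final holders: {T1,T3,T5} -> T2 not in holders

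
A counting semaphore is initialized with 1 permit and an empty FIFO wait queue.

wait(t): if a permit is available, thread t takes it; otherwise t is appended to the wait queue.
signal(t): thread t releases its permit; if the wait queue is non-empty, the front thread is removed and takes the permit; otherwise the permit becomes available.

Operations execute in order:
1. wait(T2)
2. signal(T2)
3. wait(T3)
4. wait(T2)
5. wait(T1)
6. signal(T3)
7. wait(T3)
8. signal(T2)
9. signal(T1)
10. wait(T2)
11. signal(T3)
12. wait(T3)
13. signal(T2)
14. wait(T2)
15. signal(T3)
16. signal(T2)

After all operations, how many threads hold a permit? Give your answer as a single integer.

Step 1: wait(T2) -> count=0 queue=[] holders={T2}
Step 2: signal(T2) -> count=1 queue=[] holders={none}
Step 3: wait(T3) -> count=0 queue=[] holders={T3}
Step 4: wait(T2) -> count=0 queue=[T2] holders={T3}
Step 5: wait(T1) -> count=0 queue=[T2,T1] holders={T3}
Step 6: signal(T3) -> count=0 queue=[T1] holders={T2}
Step 7: wait(T3) -> count=0 queue=[T1,T3] holders={T2}
Step 8: signal(T2) -> count=0 queue=[T3] holders={T1}
Step 9: signal(T1) -> count=0 queue=[] holders={T3}
Step 10: wait(T2) -> count=0 queue=[T2] holders={T3}
Step 11: signal(T3) -> count=0 queue=[] holders={T2}
Step 12: wait(T3) -> count=0 queue=[T3] holders={T2}
Step 13: signal(T2) -> count=0 queue=[] holders={T3}
Step 14: wait(T2) -> count=0 queue=[T2] holders={T3}
Step 15: signal(T3) -> count=0 queue=[] holders={T2}
Step 16: signal(T2) -> count=1 queue=[] holders={none}
Final holders: {none} -> 0 thread(s)

Answer: 0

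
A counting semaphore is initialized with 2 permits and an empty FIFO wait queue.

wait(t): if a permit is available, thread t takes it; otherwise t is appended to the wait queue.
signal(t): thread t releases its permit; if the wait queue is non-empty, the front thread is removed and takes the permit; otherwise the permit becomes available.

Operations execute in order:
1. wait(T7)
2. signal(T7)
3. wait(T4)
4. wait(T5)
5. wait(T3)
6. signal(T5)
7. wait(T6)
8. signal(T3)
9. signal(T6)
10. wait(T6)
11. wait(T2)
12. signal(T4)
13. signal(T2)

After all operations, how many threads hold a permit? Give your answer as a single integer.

Step 1: wait(T7) -> count=1 queue=[] holders={T7}
Step 2: signal(T7) -> count=2 queue=[] holders={none}
Step 3: wait(T4) -> count=1 queue=[] holders={T4}
Step 4: wait(T5) -> count=0 queue=[] holders={T4,T5}
Step 5: wait(T3) -> count=0 queue=[T3] holders={T4,T5}
Step 6: signal(T5) -> count=0 queue=[] holders={T3,T4}
Step 7: wait(T6) -> count=0 queue=[T6] holders={T3,T4}
Step 8: signal(T3) -> count=0 queue=[] holders={T4,T6}
Step 9: signal(T6) -> count=1 queue=[] holders={T4}
Step 10: wait(T6) -> count=0 queue=[] holders={T4,T6}
Step 11: wait(T2) -> count=0 queue=[T2] holders={T4,T6}
Step 12: signal(T4) -> count=0 queue=[] holders={T2,T6}
Step 13: signal(T2) -> count=1 queue=[] holders={T6}
Final holders: {T6} -> 1 thread(s)

Answer: 1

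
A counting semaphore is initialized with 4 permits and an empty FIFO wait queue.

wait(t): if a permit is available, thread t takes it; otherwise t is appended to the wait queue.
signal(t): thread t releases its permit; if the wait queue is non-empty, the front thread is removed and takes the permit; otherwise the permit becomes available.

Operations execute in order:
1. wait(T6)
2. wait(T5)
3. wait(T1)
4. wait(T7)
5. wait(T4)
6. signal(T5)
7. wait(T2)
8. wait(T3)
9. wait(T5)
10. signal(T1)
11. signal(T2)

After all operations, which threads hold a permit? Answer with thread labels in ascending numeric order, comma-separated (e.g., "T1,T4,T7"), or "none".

Step 1: wait(T6) -> count=3 queue=[] holders={T6}
Step 2: wait(T5) -> count=2 queue=[] holders={T5,T6}
Step 3: wait(T1) -> count=1 queue=[] holders={T1,T5,T6}
Step 4: wait(T7) -> count=0 queue=[] holders={T1,T5,T6,T7}
Step 5: wait(T4) -> count=0 queue=[T4] holders={T1,T5,T6,T7}
Step 6: signal(T5) -> count=0 queue=[] holders={T1,T4,T6,T7}
Step 7: wait(T2) -> count=0 queue=[T2] holders={T1,T4,T6,T7}
Step 8: wait(T3) -> count=0 queue=[T2,T3] holders={T1,T4,T6,T7}
Step 9: wait(T5) -> count=0 queue=[T2,T3,T5] holders={T1,T4,T6,T7}
Step 10: signal(T1) -> count=0 queue=[T3,T5] holders={T2,T4,T6,T7}
Step 11: signal(T2) -> count=0 queue=[T5] holders={T3,T4,T6,T7}
Final holders: T3,T4,T6,T7

Answer: T3,T4,T6,T7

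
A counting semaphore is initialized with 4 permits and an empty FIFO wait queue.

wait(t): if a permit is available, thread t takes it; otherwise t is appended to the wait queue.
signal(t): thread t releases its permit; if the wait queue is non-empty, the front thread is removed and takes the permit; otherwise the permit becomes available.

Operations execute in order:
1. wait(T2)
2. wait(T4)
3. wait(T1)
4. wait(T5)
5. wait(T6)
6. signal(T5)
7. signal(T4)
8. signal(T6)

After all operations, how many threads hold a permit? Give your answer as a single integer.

Step 1: wait(T2) -> count=3 queue=[] holders={T2}
Step 2: wait(T4) -> count=2 queue=[] holders={T2,T4}
Step 3: wait(T1) -> count=1 queue=[] holders={T1,T2,T4}
Step 4: wait(T5) -> count=0 queue=[] holders={T1,T2,T4,T5}
Step 5: wait(T6) -> count=0 queue=[T6] holders={T1,T2,T4,T5}
Step 6: signal(T5) -> count=0 queue=[] holders={T1,T2,T4,T6}
Step 7: signal(T4) -> count=1 queue=[] holders={T1,T2,T6}
Step 8: signal(T6) -> count=2 queue=[] holders={T1,T2}
Final holders: {T1,T2} -> 2 thread(s)

Answer: 2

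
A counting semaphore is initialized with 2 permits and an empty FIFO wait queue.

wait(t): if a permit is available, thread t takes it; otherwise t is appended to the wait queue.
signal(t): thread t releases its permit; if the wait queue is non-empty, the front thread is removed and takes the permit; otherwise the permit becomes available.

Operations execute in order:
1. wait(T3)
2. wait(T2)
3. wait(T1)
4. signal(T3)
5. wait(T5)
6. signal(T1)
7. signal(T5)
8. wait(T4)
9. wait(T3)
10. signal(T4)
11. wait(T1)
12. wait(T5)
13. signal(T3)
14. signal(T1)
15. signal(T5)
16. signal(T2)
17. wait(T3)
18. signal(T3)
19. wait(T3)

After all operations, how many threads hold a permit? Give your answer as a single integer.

Answer: 1

Derivation:
Step 1: wait(T3) -> count=1 queue=[] holders={T3}
Step 2: wait(T2) -> count=0 queue=[] holders={T2,T3}
Step 3: wait(T1) -> count=0 queue=[T1] holders={T2,T3}
Step 4: signal(T3) -> count=0 queue=[] holders={T1,T2}
Step 5: wait(T5) -> count=0 queue=[T5] holders={T1,T2}
Step 6: signal(T1) -> count=0 queue=[] holders={T2,T5}
Step 7: signal(T5) -> count=1 queue=[] holders={T2}
Step 8: wait(T4) -> count=0 queue=[] holders={T2,T4}
Step 9: wait(T3) -> count=0 queue=[T3] holders={T2,T4}
Step 10: signal(T4) -> count=0 queue=[] holders={T2,T3}
Step 11: wait(T1) -> count=0 queue=[T1] holders={T2,T3}
Step 12: wait(T5) -> count=0 queue=[T1,T5] holders={T2,T3}
Step 13: signal(T3) -> count=0 queue=[T5] holders={T1,T2}
Step 14: signal(T1) -> count=0 queue=[] holders={T2,T5}
Step 15: signal(T5) -> count=1 queue=[] holders={T2}
Step 16: signal(T2) -> count=2 queue=[] holders={none}
Step 17: wait(T3) -> count=1 queue=[] holders={T3}
Step 18: signal(T3) -> count=2 queue=[] holders={none}
Step 19: wait(T3) -> count=1 queue=[] holders={T3}
Final holders: {T3} -> 1 thread(s)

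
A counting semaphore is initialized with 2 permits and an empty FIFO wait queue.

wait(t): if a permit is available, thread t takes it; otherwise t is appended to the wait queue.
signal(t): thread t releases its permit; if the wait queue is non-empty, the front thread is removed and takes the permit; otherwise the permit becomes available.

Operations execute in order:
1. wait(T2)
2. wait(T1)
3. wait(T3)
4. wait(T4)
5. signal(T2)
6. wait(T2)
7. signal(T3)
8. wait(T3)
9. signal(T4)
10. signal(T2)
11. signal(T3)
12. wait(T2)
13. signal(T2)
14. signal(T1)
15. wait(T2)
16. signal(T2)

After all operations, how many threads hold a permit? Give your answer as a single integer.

Step 1: wait(T2) -> count=1 queue=[] holders={T2}
Step 2: wait(T1) -> count=0 queue=[] holders={T1,T2}
Step 3: wait(T3) -> count=0 queue=[T3] holders={T1,T2}
Step 4: wait(T4) -> count=0 queue=[T3,T4] holders={T1,T2}
Step 5: signal(T2) -> count=0 queue=[T4] holders={T1,T3}
Step 6: wait(T2) -> count=0 queue=[T4,T2] holders={T1,T3}
Step 7: signal(T3) -> count=0 queue=[T2] holders={T1,T4}
Step 8: wait(T3) -> count=0 queue=[T2,T3] holders={T1,T4}
Step 9: signal(T4) -> count=0 queue=[T3] holders={T1,T2}
Step 10: signal(T2) -> count=0 queue=[] holders={T1,T3}
Step 11: signal(T3) -> count=1 queue=[] holders={T1}
Step 12: wait(T2) -> count=0 queue=[] holders={T1,T2}
Step 13: signal(T2) -> count=1 queue=[] holders={T1}
Step 14: signal(T1) -> count=2 queue=[] holders={none}
Step 15: wait(T2) -> count=1 queue=[] holders={T2}
Step 16: signal(T2) -> count=2 queue=[] holders={none}
Final holders: {none} -> 0 thread(s)

Answer: 0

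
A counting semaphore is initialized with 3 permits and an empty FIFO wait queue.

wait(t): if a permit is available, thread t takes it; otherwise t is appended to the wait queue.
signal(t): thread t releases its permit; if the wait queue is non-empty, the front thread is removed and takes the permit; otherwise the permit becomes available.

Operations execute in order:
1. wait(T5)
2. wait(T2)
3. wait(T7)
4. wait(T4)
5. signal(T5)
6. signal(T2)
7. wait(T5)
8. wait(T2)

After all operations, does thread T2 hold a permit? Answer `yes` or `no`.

Step 1: wait(T5) -> count=2 queue=[] holders={T5}
Step 2: wait(T2) -> count=1 queue=[] holders={T2,T5}
Step 3: wait(T7) -> count=0 queue=[] holders={T2,T5,T7}
Step 4: wait(T4) -> count=0 queue=[T4] holders={T2,T5,T7}
Step 5: signal(T5) -> count=0 queue=[] holders={T2,T4,T7}
Step 6: signal(T2) -> count=1 queue=[] holders={T4,T7}
Step 7: wait(T5) -> count=0 queue=[] holders={T4,T5,T7}
Step 8: wait(T2) -> count=0 queue=[T2] holders={T4,T5,T7}
Final holders: {T4,T5,T7} -> T2 not in holders

Answer: no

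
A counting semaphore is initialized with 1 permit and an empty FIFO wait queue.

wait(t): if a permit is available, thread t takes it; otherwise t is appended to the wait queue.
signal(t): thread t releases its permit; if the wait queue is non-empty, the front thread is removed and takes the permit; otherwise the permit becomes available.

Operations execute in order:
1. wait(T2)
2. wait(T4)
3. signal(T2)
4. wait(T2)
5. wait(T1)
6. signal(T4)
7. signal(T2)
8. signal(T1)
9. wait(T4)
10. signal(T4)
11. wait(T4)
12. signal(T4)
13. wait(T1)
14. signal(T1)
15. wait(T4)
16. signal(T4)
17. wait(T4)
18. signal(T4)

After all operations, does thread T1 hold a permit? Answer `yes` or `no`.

Step 1: wait(T2) -> count=0 queue=[] holders={T2}
Step 2: wait(T4) -> count=0 queue=[T4] holders={T2}
Step 3: signal(T2) -> count=0 queue=[] holders={T4}
Step 4: wait(T2) -> count=0 queue=[T2] holders={T4}
Step 5: wait(T1) -> count=0 queue=[T2,T1] holders={T4}
Step 6: signal(T4) -> count=0 queue=[T1] holders={T2}
Step 7: signal(T2) -> count=0 queue=[] holders={T1}
Step 8: signal(T1) -> count=1 queue=[] holders={none}
Step 9: wait(T4) -> count=0 queue=[] holders={T4}
Step 10: signal(T4) -> count=1 queue=[] holders={none}
Step 11: wait(T4) -> count=0 queue=[] holders={T4}
Step 12: signal(T4) -> count=1 queue=[] holders={none}
Step 13: wait(T1) -> count=0 queue=[] holders={T1}
Step 14: signal(T1) -> count=1 queue=[] holders={none}
Step 15: wait(T4) -> count=0 queue=[] holders={T4}
Step 16: signal(T4) -> count=1 queue=[] holders={none}
Step 17: wait(T4) -> count=0 queue=[] holders={T4}
Step 18: signal(T4) -> count=1 queue=[] holders={none}
Final holders: {none} -> T1 not in holders

Answer: no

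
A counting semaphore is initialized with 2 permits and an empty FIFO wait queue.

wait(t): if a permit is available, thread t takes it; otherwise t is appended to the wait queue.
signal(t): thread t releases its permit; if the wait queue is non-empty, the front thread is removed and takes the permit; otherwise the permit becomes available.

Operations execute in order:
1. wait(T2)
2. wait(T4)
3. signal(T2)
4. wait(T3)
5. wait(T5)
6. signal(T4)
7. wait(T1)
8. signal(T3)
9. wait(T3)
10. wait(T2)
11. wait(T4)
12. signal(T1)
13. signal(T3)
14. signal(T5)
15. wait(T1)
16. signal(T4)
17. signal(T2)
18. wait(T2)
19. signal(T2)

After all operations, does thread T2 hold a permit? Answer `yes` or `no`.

Answer: no

Derivation:
Step 1: wait(T2) -> count=1 queue=[] holders={T2}
Step 2: wait(T4) -> count=0 queue=[] holders={T2,T4}
Step 3: signal(T2) -> count=1 queue=[] holders={T4}
Step 4: wait(T3) -> count=0 queue=[] holders={T3,T4}
Step 5: wait(T5) -> count=0 queue=[T5] holders={T3,T4}
Step 6: signal(T4) -> count=0 queue=[] holders={T3,T5}
Step 7: wait(T1) -> count=0 queue=[T1] holders={T3,T5}
Step 8: signal(T3) -> count=0 queue=[] holders={T1,T5}
Step 9: wait(T3) -> count=0 queue=[T3] holders={T1,T5}
Step 10: wait(T2) -> count=0 queue=[T3,T2] holders={T1,T5}
Step 11: wait(T4) -> count=0 queue=[T3,T2,T4] holders={T1,T5}
Step 12: signal(T1) -> count=0 queue=[T2,T4] holders={T3,T5}
Step 13: signal(T3) -> count=0 queue=[T4] holders={T2,T5}
Step 14: signal(T5) -> count=0 queue=[] holders={T2,T4}
Step 15: wait(T1) -> count=0 queue=[T1] holders={T2,T4}
Step 16: signal(T4) -> count=0 queue=[] holders={T1,T2}
Step 17: signal(T2) -> count=1 queue=[] holders={T1}
Step 18: wait(T2) -> count=0 queue=[] holders={T1,T2}
Step 19: signal(T2) -> count=1 queue=[] holders={T1}
Final holders: {T1} -> T2 not in holders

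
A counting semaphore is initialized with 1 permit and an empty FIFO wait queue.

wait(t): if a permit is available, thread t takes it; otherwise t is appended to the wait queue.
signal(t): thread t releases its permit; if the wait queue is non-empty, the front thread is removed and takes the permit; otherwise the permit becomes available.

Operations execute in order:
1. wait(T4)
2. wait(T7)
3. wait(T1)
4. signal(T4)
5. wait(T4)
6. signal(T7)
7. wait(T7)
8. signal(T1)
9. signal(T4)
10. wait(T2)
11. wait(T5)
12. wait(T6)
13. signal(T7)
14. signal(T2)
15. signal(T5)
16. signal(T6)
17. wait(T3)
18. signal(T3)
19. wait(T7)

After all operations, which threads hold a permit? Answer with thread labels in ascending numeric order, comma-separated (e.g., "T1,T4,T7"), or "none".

Step 1: wait(T4) -> count=0 queue=[] holders={T4}
Step 2: wait(T7) -> count=0 queue=[T7] holders={T4}
Step 3: wait(T1) -> count=0 queue=[T7,T1] holders={T4}
Step 4: signal(T4) -> count=0 queue=[T1] holders={T7}
Step 5: wait(T4) -> count=0 queue=[T1,T4] holders={T7}
Step 6: signal(T7) -> count=0 queue=[T4] holders={T1}
Step 7: wait(T7) -> count=0 queue=[T4,T7] holders={T1}
Step 8: signal(T1) -> count=0 queue=[T7] holders={T4}
Step 9: signal(T4) -> count=0 queue=[] holders={T7}
Step 10: wait(T2) -> count=0 queue=[T2] holders={T7}
Step 11: wait(T5) -> count=0 queue=[T2,T5] holders={T7}
Step 12: wait(T6) -> count=0 queue=[T2,T5,T6] holders={T7}
Step 13: signal(T7) -> count=0 queue=[T5,T6] holders={T2}
Step 14: signal(T2) -> count=0 queue=[T6] holders={T5}
Step 15: signal(T5) -> count=0 queue=[] holders={T6}
Step 16: signal(T6) -> count=1 queue=[] holders={none}
Step 17: wait(T3) -> count=0 queue=[] holders={T3}
Step 18: signal(T3) -> count=1 queue=[] holders={none}
Step 19: wait(T7) -> count=0 queue=[] holders={T7}
Final holders: T7

Answer: T7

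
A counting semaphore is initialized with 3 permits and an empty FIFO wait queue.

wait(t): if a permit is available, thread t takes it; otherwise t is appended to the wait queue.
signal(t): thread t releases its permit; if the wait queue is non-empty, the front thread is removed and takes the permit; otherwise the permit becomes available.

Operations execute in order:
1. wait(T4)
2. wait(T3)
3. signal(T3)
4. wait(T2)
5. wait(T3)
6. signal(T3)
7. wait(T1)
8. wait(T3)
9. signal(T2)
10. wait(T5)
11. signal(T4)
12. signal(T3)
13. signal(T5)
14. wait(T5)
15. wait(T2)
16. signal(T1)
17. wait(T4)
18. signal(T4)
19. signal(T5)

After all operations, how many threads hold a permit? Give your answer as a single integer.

Step 1: wait(T4) -> count=2 queue=[] holders={T4}
Step 2: wait(T3) -> count=1 queue=[] holders={T3,T4}
Step 3: signal(T3) -> count=2 queue=[] holders={T4}
Step 4: wait(T2) -> count=1 queue=[] holders={T2,T4}
Step 5: wait(T3) -> count=0 queue=[] holders={T2,T3,T4}
Step 6: signal(T3) -> count=1 queue=[] holders={T2,T4}
Step 7: wait(T1) -> count=0 queue=[] holders={T1,T2,T4}
Step 8: wait(T3) -> count=0 queue=[T3] holders={T1,T2,T4}
Step 9: signal(T2) -> count=0 queue=[] holders={T1,T3,T4}
Step 10: wait(T5) -> count=0 queue=[T5] holders={T1,T3,T4}
Step 11: signal(T4) -> count=0 queue=[] holders={T1,T3,T5}
Step 12: signal(T3) -> count=1 queue=[] holders={T1,T5}
Step 13: signal(T5) -> count=2 queue=[] holders={T1}
Step 14: wait(T5) -> count=1 queue=[] holders={T1,T5}
Step 15: wait(T2) -> count=0 queue=[] holders={T1,T2,T5}
Step 16: signal(T1) -> count=1 queue=[] holders={T2,T5}
Step 17: wait(T4) -> count=0 queue=[] holders={T2,T4,T5}
Step 18: signal(T4) -> count=1 queue=[] holders={T2,T5}
Step 19: signal(T5) -> count=2 queue=[] holders={T2}
Final holders: {T2} -> 1 thread(s)

Answer: 1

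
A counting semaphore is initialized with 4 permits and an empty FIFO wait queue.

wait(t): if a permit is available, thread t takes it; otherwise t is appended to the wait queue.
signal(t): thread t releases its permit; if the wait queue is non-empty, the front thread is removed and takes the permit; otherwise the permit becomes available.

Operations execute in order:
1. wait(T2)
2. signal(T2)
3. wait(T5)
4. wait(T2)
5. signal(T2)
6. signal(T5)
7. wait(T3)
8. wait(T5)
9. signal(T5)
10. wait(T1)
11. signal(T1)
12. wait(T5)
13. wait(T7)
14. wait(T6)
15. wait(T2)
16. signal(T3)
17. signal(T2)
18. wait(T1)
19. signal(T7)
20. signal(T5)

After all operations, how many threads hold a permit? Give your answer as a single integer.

Answer: 2

Derivation:
Step 1: wait(T2) -> count=3 queue=[] holders={T2}
Step 2: signal(T2) -> count=4 queue=[] holders={none}
Step 3: wait(T5) -> count=3 queue=[] holders={T5}
Step 4: wait(T2) -> count=2 queue=[] holders={T2,T5}
Step 5: signal(T2) -> count=3 queue=[] holders={T5}
Step 6: signal(T5) -> count=4 queue=[] holders={none}
Step 7: wait(T3) -> count=3 queue=[] holders={T3}
Step 8: wait(T5) -> count=2 queue=[] holders={T3,T5}
Step 9: signal(T5) -> count=3 queue=[] holders={T3}
Step 10: wait(T1) -> count=2 queue=[] holders={T1,T3}
Step 11: signal(T1) -> count=3 queue=[] holders={T3}
Step 12: wait(T5) -> count=2 queue=[] holders={T3,T5}
Step 13: wait(T7) -> count=1 queue=[] holders={T3,T5,T7}
Step 14: wait(T6) -> count=0 queue=[] holders={T3,T5,T6,T7}
Step 15: wait(T2) -> count=0 queue=[T2] holders={T3,T5,T6,T7}
Step 16: signal(T3) -> count=0 queue=[] holders={T2,T5,T6,T7}
Step 17: signal(T2) -> count=1 queue=[] holders={T5,T6,T7}
Step 18: wait(T1) -> count=0 queue=[] holders={T1,T5,T6,T7}
Step 19: signal(T7) -> count=1 queue=[] holders={T1,T5,T6}
Step 20: signal(T5) -> count=2 queue=[] holders={T1,T6}
Final holders: {T1,T6} -> 2 thread(s)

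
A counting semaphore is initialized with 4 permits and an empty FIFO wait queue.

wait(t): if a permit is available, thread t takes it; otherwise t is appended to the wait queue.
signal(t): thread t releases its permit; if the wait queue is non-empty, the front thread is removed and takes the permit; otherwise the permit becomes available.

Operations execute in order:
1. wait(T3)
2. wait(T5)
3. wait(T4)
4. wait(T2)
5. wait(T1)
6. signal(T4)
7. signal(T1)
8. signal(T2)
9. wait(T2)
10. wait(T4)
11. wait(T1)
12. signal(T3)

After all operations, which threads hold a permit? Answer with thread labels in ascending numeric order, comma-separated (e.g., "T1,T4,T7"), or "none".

Step 1: wait(T3) -> count=3 queue=[] holders={T3}
Step 2: wait(T5) -> count=2 queue=[] holders={T3,T5}
Step 3: wait(T4) -> count=1 queue=[] holders={T3,T4,T5}
Step 4: wait(T2) -> count=0 queue=[] holders={T2,T3,T4,T5}
Step 5: wait(T1) -> count=0 queue=[T1] holders={T2,T3,T4,T5}
Step 6: signal(T4) -> count=0 queue=[] holders={T1,T2,T3,T5}
Step 7: signal(T1) -> count=1 queue=[] holders={T2,T3,T5}
Step 8: signal(T2) -> count=2 queue=[] holders={T3,T5}
Step 9: wait(T2) -> count=1 queue=[] holders={T2,T3,T5}
Step 10: wait(T4) -> count=0 queue=[] holders={T2,T3,T4,T5}
Step 11: wait(T1) -> count=0 queue=[T1] holders={T2,T3,T4,T5}
Step 12: signal(T3) -> count=0 queue=[] holders={T1,T2,T4,T5}
Final holders: T1,T2,T4,T5

Answer: T1,T2,T4,T5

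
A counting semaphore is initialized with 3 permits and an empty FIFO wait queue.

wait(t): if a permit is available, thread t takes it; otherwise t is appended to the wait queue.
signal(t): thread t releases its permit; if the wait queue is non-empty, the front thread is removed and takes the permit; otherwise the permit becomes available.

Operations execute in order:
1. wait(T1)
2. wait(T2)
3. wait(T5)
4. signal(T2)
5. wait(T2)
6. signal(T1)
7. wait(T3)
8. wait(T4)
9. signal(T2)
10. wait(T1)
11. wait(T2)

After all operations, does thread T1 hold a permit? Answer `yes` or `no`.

Answer: no

Derivation:
Step 1: wait(T1) -> count=2 queue=[] holders={T1}
Step 2: wait(T2) -> count=1 queue=[] holders={T1,T2}
Step 3: wait(T5) -> count=0 queue=[] holders={T1,T2,T5}
Step 4: signal(T2) -> count=1 queue=[] holders={T1,T5}
Step 5: wait(T2) -> count=0 queue=[] holders={T1,T2,T5}
Step 6: signal(T1) -> count=1 queue=[] holders={T2,T5}
Step 7: wait(T3) -> count=0 queue=[] holders={T2,T3,T5}
Step 8: wait(T4) -> count=0 queue=[T4] holders={T2,T3,T5}
Step 9: signal(T2) -> count=0 queue=[] holders={T3,T4,T5}
Step 10: wait(T1) -> count=0 queue=[T1] holders={T3,T4,T5}
Step 11: wait(T2) -> count=0 queue=[T1,T2] holders={T3,T4,T5}
Final holders: {T3,T4,T5} -> T1 not in holders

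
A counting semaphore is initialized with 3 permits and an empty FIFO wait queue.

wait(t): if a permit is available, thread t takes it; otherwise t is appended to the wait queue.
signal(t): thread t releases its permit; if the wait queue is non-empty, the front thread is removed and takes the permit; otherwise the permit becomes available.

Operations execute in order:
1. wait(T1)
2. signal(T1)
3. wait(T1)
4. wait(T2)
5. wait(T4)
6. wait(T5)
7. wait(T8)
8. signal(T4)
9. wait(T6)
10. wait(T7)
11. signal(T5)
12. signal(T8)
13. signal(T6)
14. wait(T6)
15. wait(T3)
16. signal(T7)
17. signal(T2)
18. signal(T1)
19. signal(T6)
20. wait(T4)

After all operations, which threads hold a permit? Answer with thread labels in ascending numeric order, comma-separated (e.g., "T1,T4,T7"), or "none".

Step 1: wait(T1) -> count=2 queue=[] holders={T1}
Step 2: signal(T1) -> count=3 queue=[] holders={none}
Step 3: wait(T1) -> count=2 queue=[] holders={T1}
Step 4: wait(T2) -> count=1 queue=[] holders={T1,T2}
Step 5: wait(T4) -> count=0 queue=[] holders={T1,T2,T4}
Step 6: wait(T5) -> count=0 queue=[T5] holders={T1,T2,T4}
Step 7: wait(T8) -> count=0 queue=[T5,T8] holders={T1,T2,T4}
Step 8: signal(T4) -> count=0 queue=[T8] holders={T1,T2,T5}
Step 9: wait(T6) -> count=0 queue=[T8,T6] holders={T1,T2,T5}
Step 10: wait(T7) -> count=0 queue=[T8,T6,T7] holders={T1,T2,T5}
Step 11: signal(T5) -> count=0 queue=[T6,T7] holders={T1,T2,T8}
Step 12: signal(T8) -> count=0 queue=[T7] holders={T1,T2,T6}
Step 13: signal(T6) -> count=0 queue=[] holders={T1,T2,T7}
Step 14: wait(T6) -> count=0 queue=[T6] holders={T1,T2,T7}
Step 15: wait(T3) -> count=0 queue=[T6,T3] holders={T1,T2,T7}
Step 16: signal(T7) -> count=0 queue=[T3] holders={T1,T2,T6}
Step 17: signal(T2) -> count=0 queue=[] holders={T1,T3,T6}
Step 18: signal(T1) -> count=1 queue=[] holders={T3,T6}
Step 19: signal(T6) -> count=2 queue=[] holders={T3}
Step 20: wait(T4) -> count=1 queue=[] holders={T3,T4}
Final holders: T3,T4

Answer: T3,T4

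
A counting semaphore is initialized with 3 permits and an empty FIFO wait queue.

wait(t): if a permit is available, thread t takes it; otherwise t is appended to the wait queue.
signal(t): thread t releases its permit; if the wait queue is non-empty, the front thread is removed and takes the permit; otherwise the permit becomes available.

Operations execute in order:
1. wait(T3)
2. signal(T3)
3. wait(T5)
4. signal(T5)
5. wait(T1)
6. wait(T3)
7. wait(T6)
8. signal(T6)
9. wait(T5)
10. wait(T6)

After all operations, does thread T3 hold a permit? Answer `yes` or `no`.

Step 1: wait(T3) -> count=2 queue=[] holders={T3}
Step 2: signal(T3) -> count=3 queue=[] holders={none}
Step 3: wait(T5) -> count=2 queue=[] holders={T5}
Step 4: signal(T5) -> count=3 queue=[] holders={none}
Step 5: wait(T1) -> count=2 queue=[] holders={T1}
Step 6: wait(T3) -> count=1 queue=[] holders={T1,T3}
Step 7: wait(T6) -> count=0 queue=[] holders={T1,T3,T6}
Step 8: signal(T6) -> count=1 queue=[] holders={T1,T3}
Step 9: wait(T5) -> count=0 queue=[] holders={T1,T3,T5}
Step 10: wait(T6) -> count=0 queue=[T6] holders={T1,T3,T5}
Final holders: {T1,T3,T5} -> T3 in holders

Answer: yes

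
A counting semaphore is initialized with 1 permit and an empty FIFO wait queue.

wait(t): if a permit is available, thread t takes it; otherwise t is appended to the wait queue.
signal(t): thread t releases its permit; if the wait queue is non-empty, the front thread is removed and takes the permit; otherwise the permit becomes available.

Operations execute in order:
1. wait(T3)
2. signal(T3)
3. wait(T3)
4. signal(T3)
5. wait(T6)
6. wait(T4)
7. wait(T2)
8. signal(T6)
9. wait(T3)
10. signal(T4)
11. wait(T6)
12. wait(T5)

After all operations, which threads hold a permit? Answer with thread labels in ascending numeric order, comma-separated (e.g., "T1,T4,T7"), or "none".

Step 1: wait(T3) -> count=0 queue=[] holders={T3}
Step 2: signal(T3) -> count=1 queue=[] holders={none}
Step 3: wait(T3) -> count=0 queue=[] holders={T3}
Step 4: signal(T3) -> count=1 queue=[] holders={none}
Step 5: wait(T6) -> count=0 queue=[] holders={T6}
Step 6: wait(T4) -> count=0 queue=[T4] holders={T6}
Step 7: wait(T2) -> count=0 queue=[T4,T2] holders={T6}
Step 8: signal(T6) -> count=0 queue=[T2] holders={T4}
Step 9: wait(T3) -> count=0 queue=[T2,T3] holders={T4}
Step 10: signal(T4) -> count=0 queue=[T3] holders={T2}
Step 11: wait(T6) -> count=0 queue=[T3,T6] holders={T2}
Step 12: wait(T5) -> count=0 queue=[T3,T6,T5] holders={T2}
Final holders: T2

Answer: T2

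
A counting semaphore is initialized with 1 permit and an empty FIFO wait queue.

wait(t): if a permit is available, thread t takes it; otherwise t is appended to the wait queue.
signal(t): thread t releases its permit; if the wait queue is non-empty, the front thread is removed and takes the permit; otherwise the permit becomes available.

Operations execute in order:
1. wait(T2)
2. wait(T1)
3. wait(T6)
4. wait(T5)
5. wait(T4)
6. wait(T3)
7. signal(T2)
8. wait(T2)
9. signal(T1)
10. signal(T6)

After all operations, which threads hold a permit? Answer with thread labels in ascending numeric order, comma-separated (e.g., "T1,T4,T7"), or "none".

Answer: T5

Derivation:
Step 1: wait(T2) -> count=0 queue=[] holders={T2}
Step 2: wait(T1) -> count=0 queue=[T1] holders={T2}
Step 3: wait(T6) -> count=0 queue=[T1,T6] holders={T2}
Step 4: wait(T5) -> count=0 queue=[T1,T6,T5] holders={T2}
Step 5: wait(T4) -> count=0 queue=[T1,T6,T5,T4] holders={T2}
Step 6: wait(T3) -> count=0 queue=[T1,T6,T5,T4,T3] holders={T2}
Step 7: signal(T2) -> count=0 queue=[T6,T5,T4,T3] holders={T1}
Step 8: wait(T2) -> count=0 queue=[T6,T5,T4,T3,T2] holders={T1}
Step 9: signal(T1) -> count=0 queue=[T5,T4,T3,T2] holders={T6}
Step 10: signal(T6) -> count=0 queue=[T4,T3,T2] holders={T5}
Final holders: T5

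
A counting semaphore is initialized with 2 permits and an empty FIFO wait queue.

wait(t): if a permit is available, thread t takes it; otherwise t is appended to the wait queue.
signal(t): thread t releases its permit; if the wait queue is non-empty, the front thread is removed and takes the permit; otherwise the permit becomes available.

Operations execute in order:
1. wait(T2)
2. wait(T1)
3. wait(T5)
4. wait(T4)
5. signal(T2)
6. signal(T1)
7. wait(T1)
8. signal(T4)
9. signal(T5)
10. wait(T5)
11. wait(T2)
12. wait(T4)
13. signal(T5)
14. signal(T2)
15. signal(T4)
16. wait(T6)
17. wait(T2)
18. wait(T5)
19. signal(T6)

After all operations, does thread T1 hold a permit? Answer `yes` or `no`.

Answer: yes

Derivation:
Step 1: wait(T2) -> count=1 queue=[] holders={T2}
Step 2: wait(T1) -> count=0 queue=[] holders={T1,T2}
Step 3: wait(T5) -> count=0 queue=[T5] holders={T1,T2}
Step 4: wait(T4) -> count=0 queue=[T5,T4] holders={T1,T2}
Step 5: signal(T2) -> count=0 queue=[T4] holders={T1,T5}
Step 6: signal(T1) -> count=0 queue=[] holders={T4,T5}
Step 7: wait(T1) -> count=0 queue=[T1] holders={T4,T5}
Step 8: signal(T4) -> count=0 queue=[] holders={T1,T5}
Step 9: signal(T5) -> count=1 queue=[] holders={T1}
Step 10: wait(T5) -> count=0 queue=[] holders={T1,T5}
Step 11: wait(T2) -> count=0 queue=[T2] holders={T1,T5}
Step 12: wait(T4) -> count=0 queue=[T2,T4] holders={T1,T5}
Step 13: signal(T5) -> count=0 queue=[T4] holders={T1,T2}
Step 14: signal(T2) -> count=0 queue=[] holders={T1,T4}
Step 15: signal(T4) -> count=1 queue=[] holders={T1}
Step 16: wait(T6) -> count=0 queue=[] holders={T1,T6}
Step 17: wait(T2) -> count=0 queue=[T2] holders={T1,T6}
Step 18: wait(T5) -> count=0 queue=[T2,T5] holders={T1,T6}
Step 19: signal(T6) -> count=0 queue=[T5] holders={T1,T2}
Final holders: {T1,T2} -> T1 in holders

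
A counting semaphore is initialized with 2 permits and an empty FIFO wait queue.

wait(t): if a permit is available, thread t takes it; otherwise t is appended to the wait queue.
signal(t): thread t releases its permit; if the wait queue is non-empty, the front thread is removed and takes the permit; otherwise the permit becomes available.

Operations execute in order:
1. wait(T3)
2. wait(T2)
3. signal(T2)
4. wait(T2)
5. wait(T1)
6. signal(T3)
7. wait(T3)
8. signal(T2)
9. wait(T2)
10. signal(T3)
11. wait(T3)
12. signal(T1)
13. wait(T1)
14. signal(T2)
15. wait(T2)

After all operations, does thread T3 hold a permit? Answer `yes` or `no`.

Answer: yes

Derivation:
Step 1: wait(T3) -> count=1 queue=[] holders={T3}
Step 2: wait(T2) -> count=0 queue=[] holders={T2,T3}
Step 3: signal(T2) -> count=1 queue=[] holders={T3}
Step 4: wait(T2) -> count=0 queue=[] holders={T2,T3}
Step 5: wait(T1) -> count=0 queue=[T1] holders={T2,T3}
Step 6: signal(T3) -> count=0 queue=[] holders={T1,T2}
Step 7: wait(T3) -> count=0 queue=[T3] holders={T1,T2}
Step 8: signal(T2) -> count=0 queue=[] holders={T1,T3}
Step 9: wait(T2) -> count=0 queue=[T2] holders={T1,T3}
Step 10: signal(T3) -> count=0 queue=[] holders={T1,T2}
Step 11: wait(T3) -> count=0 queue=[T3] holders={T1,T2}
Step 12: signal(T1) -> count=0 queue=[] holders={T2,T3}
Step 13: wait(T1) -> count=0 queue=[T1] holders={T2,T3}
Step 14: signal(T2) -> count=0 queue=[] holders={T1,T3}
Step 15: wait(T2) -> count=0 queue=[T2] holders={T1,T3}
Final holders: {T1,T3} -> T3 in holders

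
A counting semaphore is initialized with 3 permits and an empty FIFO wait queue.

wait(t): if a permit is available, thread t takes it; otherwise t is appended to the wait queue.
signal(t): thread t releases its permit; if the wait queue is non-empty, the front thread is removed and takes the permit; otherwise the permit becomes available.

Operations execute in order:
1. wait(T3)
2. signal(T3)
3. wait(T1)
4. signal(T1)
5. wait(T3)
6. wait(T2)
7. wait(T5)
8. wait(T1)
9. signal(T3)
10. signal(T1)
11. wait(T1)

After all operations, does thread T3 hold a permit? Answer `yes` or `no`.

Step 1: wait(T3) -> count=2 queue=[] holders={T3}
Step 2: signal(T3) -> count=3 queue=[] holders={none}
Step 3: wait(T1) -> count=2 queue=[] holders={T1}
Step 4: signal(T1) -> count=3 queue=[] holders={none}
Step 5: wait(T3) -> count=2 queue=[] holders={T3}
Step 6: wait(T2) -> count=1 queue=[] holders={T2,T3}
Step 7: wait(T5) -> count=0 queue=[] holders={T2,T3,T5}
Step 8: wait(T1) -> count=0 queue=[T1] holders={T2,T3,T5}
Step 9: signal(T3) -> count=0 queue=[] holders={T1,T2,T5}
Step 10: signal(T1) -> count=1 queue=[] holders={T2,T5}
Step 11: wait(T1) -> count=0 queue=[] holders={T1,T2,T5}
Final holders: {T1,T2,T5} -> T3 not in holders

Answer: no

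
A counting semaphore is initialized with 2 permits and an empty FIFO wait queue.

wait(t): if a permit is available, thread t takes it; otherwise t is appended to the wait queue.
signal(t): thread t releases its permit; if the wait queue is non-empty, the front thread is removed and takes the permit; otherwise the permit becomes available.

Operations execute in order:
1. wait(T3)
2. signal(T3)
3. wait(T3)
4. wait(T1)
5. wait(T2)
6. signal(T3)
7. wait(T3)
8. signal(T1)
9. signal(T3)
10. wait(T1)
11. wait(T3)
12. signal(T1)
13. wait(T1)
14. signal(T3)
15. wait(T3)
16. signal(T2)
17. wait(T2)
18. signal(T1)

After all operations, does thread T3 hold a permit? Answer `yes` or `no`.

Step 1: wait(T3) -> count=1 queue=[] holders={T3}
Step 2: signal(T3) -> count=2 queue=[] holders={none}
Step 3: wait(T3) -> count=1 queue=[] holders={T3}
Step 4: wait(T1) -> count=0 queue=[] holders={T1,T3}
Step 5: wait(T2) -> count=0 queue=[T2] holders={T1,T3}
Step 6: signal(T3) -> count=0 queue=[] holders={T1,T2}
Step 7: wait(T3) -> count=0 queue=[T3] holders={T1,T2}
Step 8: signal(T1) -> count=0 queue=[] holders={T2,T3}
Step 9: signal(T3) -> count=1 queue=[] holders={T2}
Step 10: wait(T1) -> count=0 queue=[] holders={T1,T2}
Step 11: wait(T3) -> count=0 queue=[T3] holders={T1,T2}
Step 12: signal(T1) -> count=0 queue=[] holders={T2,T3}
Step 13: wait(T1) -> count=0 queue=[T1] holders={T2,T3}
Step 14: signal(T3) -> count=0 queue=[] holders={T1,T2}
Step 15: wait(T3) -> count=0 queue=[T3] holders={T1,T2}
Step 16: signal(T2) -> count=0 queue=[] holders={T1,T3}
Step 17: wait(T2) -> count=0 queue=[T2] holders={T1,T3}
Step 18: signal(T1) -> count=0 queue=[] holders={T2,T3}
Final holders: {T2,T3} -> T3 in holders

Answer: yes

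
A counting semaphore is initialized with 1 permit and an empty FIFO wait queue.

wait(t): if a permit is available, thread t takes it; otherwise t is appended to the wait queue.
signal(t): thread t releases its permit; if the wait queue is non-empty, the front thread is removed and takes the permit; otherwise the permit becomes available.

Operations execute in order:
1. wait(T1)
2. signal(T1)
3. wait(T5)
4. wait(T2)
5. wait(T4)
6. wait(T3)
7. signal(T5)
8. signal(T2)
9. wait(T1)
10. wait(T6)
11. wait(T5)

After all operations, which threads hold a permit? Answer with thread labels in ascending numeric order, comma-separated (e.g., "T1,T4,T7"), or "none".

Step 1: wait(T1) -> count=0 queue=[] holders={T1}
Step 2: signal(T1) -> count=1 queue=[] holders={none}
Step 3: wait(T5) -> count=0 queue=[] holders={T5}
Step 4: wait(T2) -> count=0 queue=[T2] holders={T5}
Step 5: wait(T4) -> count=0 queue=[T2,T4] holders={T5}
Step 6: wait(T3) -> count=0 queue=[T2,T4,T3] holders={T5}
Step 7: signal(T5) -> count=0 queue=[T4,T3] holders={T2}
Step 8: signal(T2) -> count=0 queue=[T3] holders={T4}
Step 9: wait(T1) -> count=0 queue=[T3,T1] holders={T4}
Step 10: wait(T6) -> count=0 queue=[T3,T1,T6] holders={T4}
Step 11: wait(T5) -> count=0 queue=[T3,T1,T6,T5] holders={T4}
Final holders: T4

Answer: T4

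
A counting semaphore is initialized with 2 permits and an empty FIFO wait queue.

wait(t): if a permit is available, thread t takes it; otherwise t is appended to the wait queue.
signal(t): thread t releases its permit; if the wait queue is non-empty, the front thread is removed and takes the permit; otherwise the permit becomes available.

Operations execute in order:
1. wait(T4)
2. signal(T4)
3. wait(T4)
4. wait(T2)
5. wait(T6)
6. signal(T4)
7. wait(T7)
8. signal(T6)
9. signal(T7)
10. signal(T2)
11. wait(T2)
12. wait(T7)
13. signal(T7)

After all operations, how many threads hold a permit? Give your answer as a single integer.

Step 1: wait(T4) -> count=1 queue=[] holders={T4}
Step 2: signal(T4) -> count=2 queue=[] holders={none}
Step 3: wait(T4) -> count=1 queue=[] holders={T4}
Step 4: wait(T2) -> count=0 queue=[] holders={T2,T4}
Step 5: wait(T6) -> count=0 queue=[T6] holders={T2,T4}
Step 6: signal(T4) -> count=0 queue=[] holders={T2,T6}
Step 7: wait(T7) -> count=0 queue=[T7] holders={T2,T6}
Step 8: signal(T6) -> count=0 queue=[] holders={T2,T7}
Step 9: signal(T7) -> count=1 queue=[] holders={T2}
Step 10: signal(T2) -> count=2 queue=[] holders={none}
Step 11: wait(T2) -> count=1 queue=[] holders={T2}
Step 12: wait(T7) -> count=0 queue=[] holders={T2,T7}
Step 13: signal(T7) -> count=1 queue=[] holders={T2}
Final holders: {T2} -> 1 thread(s)

Answer: 1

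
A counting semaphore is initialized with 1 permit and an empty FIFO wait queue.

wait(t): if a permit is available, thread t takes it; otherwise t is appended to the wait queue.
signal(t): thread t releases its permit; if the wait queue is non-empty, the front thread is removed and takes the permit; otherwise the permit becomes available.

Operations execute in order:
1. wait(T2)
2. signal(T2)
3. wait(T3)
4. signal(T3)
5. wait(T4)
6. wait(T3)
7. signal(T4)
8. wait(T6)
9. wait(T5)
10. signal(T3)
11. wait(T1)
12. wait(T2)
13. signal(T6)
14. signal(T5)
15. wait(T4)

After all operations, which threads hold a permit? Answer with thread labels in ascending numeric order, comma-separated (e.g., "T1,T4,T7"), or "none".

Answer: T1

Derivation:
Step 1: wait(T2) -> count=0 queue=[] holders={T2}
Step 2: signal(T2) -> count=1 queue=[] holders={none}
Step 3: wait(T3) -> count=0 queue=[] holders={T3}
Step 4: signal(T3) -> count=1 queue=[] holders={none}
Step 5: wait(T4) -> count=0 queue=[] holders={T4}
Step 6: wait(T3) -> count=0 queue=[T3] holders={T4}
Step 7: signal(T4) -> count=0 queue=[] holders={T3}
Step 8: wait(T6) -> count=0 queue=[T6] holders={T3}
Step 9: wait(T5) -> count=0 queue=[T6,T5] holders={T3}
Step 10: signal(T3) -> count=0 queue=[T5] holders={T6}
Step 11: wait(T1) -> count=0 queue=[T5,T1] holders={T6}
Step 12: wait(T2) -> count=0 queue=[T5,T1,T2] holders={T6}
Step 13: signal(T6) -> count=0 queue=[T1,T2] holders={T5}
Step 14: signal(T5) -> count=0 queue=[T2] holders={T1}
Step 15: wait(T4) -> count=0 queue=[T2,T4] holders={T1}
Final holders: T1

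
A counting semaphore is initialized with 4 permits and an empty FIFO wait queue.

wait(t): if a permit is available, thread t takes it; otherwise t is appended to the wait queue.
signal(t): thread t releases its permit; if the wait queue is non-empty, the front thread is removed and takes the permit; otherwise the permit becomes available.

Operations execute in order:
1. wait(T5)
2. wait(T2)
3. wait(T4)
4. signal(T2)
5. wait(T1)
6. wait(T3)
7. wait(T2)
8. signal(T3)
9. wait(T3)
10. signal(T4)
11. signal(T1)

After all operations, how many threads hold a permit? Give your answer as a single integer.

Step 1: wait(T5) -> count=3 queue=[] holders={T5}
Step 2: wait(T2) -> count=2 queue=[] holders={T2,T5}
Step 3: wait(T4) -> count=1 queue=[] holders={T2,T4,T5}
Step 4: signal(T2) -> count=2 queue=[] holders={T4,T5}
Step 5: wait(T1) -> count=1 queue=[] holders={T1,T4,T5}
Step 6: wait(T3) -> count=0 queue=[] holders={T1,T3,T4,T5}
Step 7: wait(T2) -> count=0 queue=[T2] holders={T1,T3,T4,T5}
Step 8: signal(T3) -> count=0 queue=[] holders={T1,T2,T4,T5}
Step 9: wait(T3) -> count=0 queue=[T3] holders={T1,T2,T4,T5}
Step 10: signal(T4) -> count=0 queue=[] holders={T1,T2,T3,T5}
Step 11: signal(T1) -> count=1 queue=[] holders={T2,T3,T5}
Final holders: {T2,T3,T5} -> 3 thread(s)

Answer: 3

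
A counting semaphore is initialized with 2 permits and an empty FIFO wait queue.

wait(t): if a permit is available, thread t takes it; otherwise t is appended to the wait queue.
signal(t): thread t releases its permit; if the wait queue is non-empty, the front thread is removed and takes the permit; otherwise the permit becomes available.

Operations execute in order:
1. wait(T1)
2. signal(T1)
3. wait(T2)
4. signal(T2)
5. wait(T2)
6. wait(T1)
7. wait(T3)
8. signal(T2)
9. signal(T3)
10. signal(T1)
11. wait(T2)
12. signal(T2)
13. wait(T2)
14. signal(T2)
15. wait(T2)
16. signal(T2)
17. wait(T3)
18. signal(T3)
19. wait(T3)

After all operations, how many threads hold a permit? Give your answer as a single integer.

Step 1: wait(T1) -> count=1 queue=[] holders={T1}
Step 2: signal(T1) -> count=2 queue=[] holders={none}
Step 3: wait(T2) -> count=1 queue=[] holders={T2}
Step 4: signal(T2) -> count=2 queue=[] holders={none}
Step 5: wait(T2) -> count=1 queue=[] holders={T2}
Step 6: wait(T1) -> count=0 queue=[] holders={T1,T2}
Step 7: wait(T3) -> count=0 queue=[T3] holders={T1,T2}
Step 8: signal(T2) -> count=0 queue=[] holders={T1,T3}
Step 9: signal(T3) -> count=1 queue=[] holders={T1}
Step 10: signal(T1) -> count=2 queue=[] holders={none}
Step 11: wait(T2) -> count=1 queue=[] holders={T2}
Step 12: signal(T2) -> count=2 queue=[] holders={none}
Step 13: wait(T2) -> count=1 queue=[] holders={T2}
Step 14: signal(T2) -> count=2 queue=[] holders={none}
Step 15: wait(T2) -> count=1 queue=[] holders={T2}
Step 16: signal(T2) -> count=2 queue=[] holders={none}
Step 17: wait(T3) -> count=1 queue=[] holders={T3}
Step 18: signal(T3) -> count=2 queue=[] holders={none}
Step 19: wait(T3) -> count=1 queue=[] holders={T3}
Final holders: {T3} -> 1 thread(s)

Answer: 1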